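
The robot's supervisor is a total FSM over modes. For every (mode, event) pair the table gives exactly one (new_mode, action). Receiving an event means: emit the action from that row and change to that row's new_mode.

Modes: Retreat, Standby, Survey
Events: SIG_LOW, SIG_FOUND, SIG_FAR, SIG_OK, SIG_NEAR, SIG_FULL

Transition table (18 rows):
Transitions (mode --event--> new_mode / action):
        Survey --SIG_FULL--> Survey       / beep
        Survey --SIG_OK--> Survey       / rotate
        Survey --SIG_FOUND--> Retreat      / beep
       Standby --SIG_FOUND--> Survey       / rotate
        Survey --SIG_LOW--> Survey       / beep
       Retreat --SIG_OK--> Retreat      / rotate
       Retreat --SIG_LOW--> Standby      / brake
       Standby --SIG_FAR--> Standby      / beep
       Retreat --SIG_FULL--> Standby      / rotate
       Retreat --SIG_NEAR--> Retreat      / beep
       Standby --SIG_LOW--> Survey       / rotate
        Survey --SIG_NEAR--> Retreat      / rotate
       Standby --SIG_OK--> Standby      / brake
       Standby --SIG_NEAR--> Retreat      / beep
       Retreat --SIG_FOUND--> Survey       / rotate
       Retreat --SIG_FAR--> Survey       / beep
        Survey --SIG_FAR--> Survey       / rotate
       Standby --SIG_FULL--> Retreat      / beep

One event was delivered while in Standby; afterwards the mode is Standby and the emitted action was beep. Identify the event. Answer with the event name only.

SIG_FAR

try SIG_LOW: (Standby, SIG_LOW) → (Survey, rotate)
try SIG_FOUND: (Standby, SIG_FOUND) → (Survey, rotate)
try SIG_FAR: (Standby, SIG_FAR) → (Standby, beep)  ← matches
try SIG_OK: (Standby, SIG_OK) → (Standby, brake)
try SIG_NEAR: (Standby, SIG_NEAR) → (Retreat, beep)
try SIG_FULL: (Standby, SIG_FULL) → (Retreat, beep)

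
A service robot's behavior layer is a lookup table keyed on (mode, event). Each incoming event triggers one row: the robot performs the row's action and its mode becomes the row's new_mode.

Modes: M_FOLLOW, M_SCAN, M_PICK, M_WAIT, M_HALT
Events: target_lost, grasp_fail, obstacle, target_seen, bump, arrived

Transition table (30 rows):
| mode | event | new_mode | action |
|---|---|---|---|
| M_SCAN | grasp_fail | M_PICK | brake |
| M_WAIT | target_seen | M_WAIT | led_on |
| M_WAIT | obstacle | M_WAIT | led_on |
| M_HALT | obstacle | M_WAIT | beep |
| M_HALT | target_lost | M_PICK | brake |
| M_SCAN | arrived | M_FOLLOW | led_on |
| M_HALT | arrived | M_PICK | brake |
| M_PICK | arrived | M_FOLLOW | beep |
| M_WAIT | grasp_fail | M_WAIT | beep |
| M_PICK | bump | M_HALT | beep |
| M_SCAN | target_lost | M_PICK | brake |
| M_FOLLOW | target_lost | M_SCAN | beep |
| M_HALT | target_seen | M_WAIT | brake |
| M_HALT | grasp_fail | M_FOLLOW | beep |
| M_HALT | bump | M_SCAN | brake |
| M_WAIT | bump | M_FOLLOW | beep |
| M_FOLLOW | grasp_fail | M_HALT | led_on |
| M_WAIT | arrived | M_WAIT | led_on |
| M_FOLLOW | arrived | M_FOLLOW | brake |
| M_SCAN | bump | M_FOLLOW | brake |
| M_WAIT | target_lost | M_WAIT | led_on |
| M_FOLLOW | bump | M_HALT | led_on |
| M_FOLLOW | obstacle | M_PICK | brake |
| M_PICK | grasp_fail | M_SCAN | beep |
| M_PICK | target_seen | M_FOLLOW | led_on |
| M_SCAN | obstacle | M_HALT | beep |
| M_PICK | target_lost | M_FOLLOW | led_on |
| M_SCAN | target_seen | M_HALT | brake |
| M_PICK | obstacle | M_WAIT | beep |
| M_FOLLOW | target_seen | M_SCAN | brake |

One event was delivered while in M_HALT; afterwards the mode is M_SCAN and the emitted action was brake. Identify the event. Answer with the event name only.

bump

try target_lost: (M_HALT, target_lost) → (M_PICK, brake)
try grasp_fail: (M_HALT, grasp_fail) → (M_FOLLOW, beep)
try obstacle: (M_HALT, obstacle) → (M_WAIT, beep)
try target_seen: (M_HALT, target_seen) → (M_WAIT, brake)
try bump: (M_HALT, bump) → (M_SCAN, brake)  ← matches
try arrived: (M_HALT, arrived) → (M_PICK, brake)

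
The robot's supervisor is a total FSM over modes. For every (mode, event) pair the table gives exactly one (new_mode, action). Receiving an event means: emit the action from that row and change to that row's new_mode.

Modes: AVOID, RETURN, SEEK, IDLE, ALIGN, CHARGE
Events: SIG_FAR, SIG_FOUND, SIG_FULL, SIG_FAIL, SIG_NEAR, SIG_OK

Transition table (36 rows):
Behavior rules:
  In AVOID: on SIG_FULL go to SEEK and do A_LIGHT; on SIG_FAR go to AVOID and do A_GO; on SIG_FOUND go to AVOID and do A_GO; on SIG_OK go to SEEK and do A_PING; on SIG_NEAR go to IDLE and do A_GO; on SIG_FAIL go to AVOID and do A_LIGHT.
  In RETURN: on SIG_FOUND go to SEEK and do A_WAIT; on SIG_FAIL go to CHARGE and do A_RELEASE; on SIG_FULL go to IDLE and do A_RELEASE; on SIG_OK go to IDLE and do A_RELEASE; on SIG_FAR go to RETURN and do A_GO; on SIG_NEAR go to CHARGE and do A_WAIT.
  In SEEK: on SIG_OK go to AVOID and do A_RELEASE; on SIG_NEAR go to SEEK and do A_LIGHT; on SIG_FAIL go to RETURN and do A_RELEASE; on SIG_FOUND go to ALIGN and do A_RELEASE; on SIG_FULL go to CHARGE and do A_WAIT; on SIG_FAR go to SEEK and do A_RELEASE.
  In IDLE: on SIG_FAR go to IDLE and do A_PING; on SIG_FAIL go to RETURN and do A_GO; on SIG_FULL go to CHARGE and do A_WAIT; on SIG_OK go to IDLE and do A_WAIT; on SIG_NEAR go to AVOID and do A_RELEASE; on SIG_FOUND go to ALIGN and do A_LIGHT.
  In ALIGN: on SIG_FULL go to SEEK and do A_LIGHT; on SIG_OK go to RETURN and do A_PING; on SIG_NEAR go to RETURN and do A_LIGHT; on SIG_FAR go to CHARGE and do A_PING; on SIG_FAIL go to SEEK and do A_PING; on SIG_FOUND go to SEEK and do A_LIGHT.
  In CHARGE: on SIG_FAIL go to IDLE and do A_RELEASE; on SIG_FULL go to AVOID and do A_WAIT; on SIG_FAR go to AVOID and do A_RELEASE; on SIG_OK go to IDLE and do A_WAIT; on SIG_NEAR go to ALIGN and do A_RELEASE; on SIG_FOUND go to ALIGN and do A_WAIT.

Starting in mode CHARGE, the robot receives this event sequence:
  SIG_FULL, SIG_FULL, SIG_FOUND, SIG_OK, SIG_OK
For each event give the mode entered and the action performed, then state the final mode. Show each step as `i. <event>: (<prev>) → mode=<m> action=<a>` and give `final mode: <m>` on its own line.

final mode: IDLE

1. SIG_FULL: (CHARGE) → mode=AVOID action=A_WAIT
2. SIG_FULL: (AVOID) → mode=SEEK action=A_LIGHT
3. SIG_FOUND: (SEEK) → mode=ALIGN action=A_RELEASE
4. SIG_OK: (ALIGN) → mode=RETURN action=A_PING
5. SIG_OK: (RETURN) → mode=IDLE action=A_RELEASE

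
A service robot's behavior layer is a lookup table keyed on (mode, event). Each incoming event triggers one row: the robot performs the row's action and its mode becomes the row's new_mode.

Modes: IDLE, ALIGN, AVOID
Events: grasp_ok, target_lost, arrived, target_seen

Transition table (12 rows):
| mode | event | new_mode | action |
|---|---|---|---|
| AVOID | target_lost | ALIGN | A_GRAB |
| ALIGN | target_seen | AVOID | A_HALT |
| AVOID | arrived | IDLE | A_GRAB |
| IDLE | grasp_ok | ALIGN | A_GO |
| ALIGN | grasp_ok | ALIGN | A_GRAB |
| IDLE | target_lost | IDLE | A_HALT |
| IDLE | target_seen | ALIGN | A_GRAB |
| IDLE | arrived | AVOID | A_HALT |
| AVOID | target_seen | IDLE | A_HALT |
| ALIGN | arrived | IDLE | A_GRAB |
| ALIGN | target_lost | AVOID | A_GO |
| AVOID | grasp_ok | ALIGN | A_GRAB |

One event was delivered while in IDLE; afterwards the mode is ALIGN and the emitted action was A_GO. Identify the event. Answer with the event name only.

try grasp_ok: (IDLE, grasp_ok) → (ALIGN, A_GO)  ← matches
try target_lost: (IDLE, target_lost) → (IDLE, A_HALT)
try arrived: (IDLE, arrived) → (AVOID, A_HALT)
try target_seen: (IDLE, target_seen) → (ALIGN, A_GRAB)

grasp_ok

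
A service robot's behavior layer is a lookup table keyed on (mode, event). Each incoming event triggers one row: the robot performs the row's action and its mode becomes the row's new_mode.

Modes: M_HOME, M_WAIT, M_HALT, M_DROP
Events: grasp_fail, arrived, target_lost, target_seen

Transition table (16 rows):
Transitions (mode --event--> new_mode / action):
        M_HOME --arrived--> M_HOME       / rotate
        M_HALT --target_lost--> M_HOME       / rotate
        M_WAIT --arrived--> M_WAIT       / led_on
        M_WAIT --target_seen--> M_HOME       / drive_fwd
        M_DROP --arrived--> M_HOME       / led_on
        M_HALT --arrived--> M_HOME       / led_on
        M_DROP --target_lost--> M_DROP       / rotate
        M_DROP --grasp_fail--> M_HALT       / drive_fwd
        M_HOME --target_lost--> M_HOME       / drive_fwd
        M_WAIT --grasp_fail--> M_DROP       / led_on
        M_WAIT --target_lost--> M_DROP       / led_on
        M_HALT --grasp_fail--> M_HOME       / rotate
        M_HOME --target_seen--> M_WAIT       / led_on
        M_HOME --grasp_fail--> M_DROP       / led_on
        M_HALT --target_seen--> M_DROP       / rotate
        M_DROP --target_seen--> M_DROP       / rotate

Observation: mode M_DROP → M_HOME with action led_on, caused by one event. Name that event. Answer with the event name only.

try grasp_fail: (M_DROP, grasp_fail) → (M_HALT, drive_fwd)
try arrived: (M_DROP, arrived) → (M_HOME, led_on)  ← matches
try target_lost: (M_DROP, target_lost) → (M_DROP, rotate)
try target_seen: (M_DROP, target_seen) → (M_DROP, rotate)

arrived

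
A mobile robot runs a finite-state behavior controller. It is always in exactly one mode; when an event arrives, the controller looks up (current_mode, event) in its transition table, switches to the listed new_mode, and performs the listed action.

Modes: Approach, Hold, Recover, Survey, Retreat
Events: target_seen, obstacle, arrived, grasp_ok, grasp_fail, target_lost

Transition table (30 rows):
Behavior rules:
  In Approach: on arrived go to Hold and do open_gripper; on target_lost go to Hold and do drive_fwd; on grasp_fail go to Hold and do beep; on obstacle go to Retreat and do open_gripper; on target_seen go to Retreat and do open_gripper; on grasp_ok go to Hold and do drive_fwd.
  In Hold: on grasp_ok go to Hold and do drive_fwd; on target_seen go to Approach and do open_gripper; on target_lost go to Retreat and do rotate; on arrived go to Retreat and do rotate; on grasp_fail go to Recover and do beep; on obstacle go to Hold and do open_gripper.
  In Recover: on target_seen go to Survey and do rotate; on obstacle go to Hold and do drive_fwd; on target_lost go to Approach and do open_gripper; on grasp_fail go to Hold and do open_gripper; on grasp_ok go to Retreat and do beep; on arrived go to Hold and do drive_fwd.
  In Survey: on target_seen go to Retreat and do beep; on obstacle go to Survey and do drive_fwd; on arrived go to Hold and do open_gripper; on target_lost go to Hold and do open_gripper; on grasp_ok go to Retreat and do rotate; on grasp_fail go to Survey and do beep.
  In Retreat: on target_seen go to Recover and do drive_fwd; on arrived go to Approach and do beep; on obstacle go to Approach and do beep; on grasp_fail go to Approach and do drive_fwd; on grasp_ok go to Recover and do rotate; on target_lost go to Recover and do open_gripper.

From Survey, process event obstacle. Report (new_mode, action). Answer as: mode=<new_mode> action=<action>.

current mode = Survey; filter table to that mode:
  (Survey, target_seen) → (Retreat, beep)
  (Survey, obstacle) → (Survey, drive_fwd)  ← event matches
  (Survey, arrived) → (Hold, open_gripper)
  (Survey, target_lost) → (Hold, open_gripper)
  (Survey, grasp_ok) → (Retreat, rotate)
  (Survey, grasp_fail) → (Survey, beep)
event = obstacle selects (Survey, drive_fwd)

mode=Survey action=drive_fwd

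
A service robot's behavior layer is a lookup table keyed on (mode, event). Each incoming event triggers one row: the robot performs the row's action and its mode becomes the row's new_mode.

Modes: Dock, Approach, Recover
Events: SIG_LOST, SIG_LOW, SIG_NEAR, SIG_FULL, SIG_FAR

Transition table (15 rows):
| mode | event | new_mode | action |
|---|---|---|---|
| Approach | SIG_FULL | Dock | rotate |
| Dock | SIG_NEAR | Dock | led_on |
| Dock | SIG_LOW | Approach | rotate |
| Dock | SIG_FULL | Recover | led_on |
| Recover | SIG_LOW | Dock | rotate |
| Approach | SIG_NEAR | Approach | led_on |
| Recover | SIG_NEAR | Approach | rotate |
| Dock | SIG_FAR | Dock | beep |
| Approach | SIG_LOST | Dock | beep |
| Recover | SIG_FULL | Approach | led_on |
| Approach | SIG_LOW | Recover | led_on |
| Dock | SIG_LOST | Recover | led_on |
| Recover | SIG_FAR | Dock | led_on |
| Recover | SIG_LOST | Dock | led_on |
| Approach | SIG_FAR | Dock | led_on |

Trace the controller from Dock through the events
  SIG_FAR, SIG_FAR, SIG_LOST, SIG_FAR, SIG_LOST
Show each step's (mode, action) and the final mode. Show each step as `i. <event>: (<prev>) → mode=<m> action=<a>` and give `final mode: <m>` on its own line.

final mode: Recover

1. SIG_FAR: (Dock) → mode=Dock action=beep
2. SIG_FAR: (Dock) → mode=Dock action=beep
3. SIG_LOST: (Dock) → mode=Recover action=led_on
4. SIG_FAR: (Recover) → mode=Dock action=led_on
5. SIG_LOST: (Dock) → mode=Recover action=led_on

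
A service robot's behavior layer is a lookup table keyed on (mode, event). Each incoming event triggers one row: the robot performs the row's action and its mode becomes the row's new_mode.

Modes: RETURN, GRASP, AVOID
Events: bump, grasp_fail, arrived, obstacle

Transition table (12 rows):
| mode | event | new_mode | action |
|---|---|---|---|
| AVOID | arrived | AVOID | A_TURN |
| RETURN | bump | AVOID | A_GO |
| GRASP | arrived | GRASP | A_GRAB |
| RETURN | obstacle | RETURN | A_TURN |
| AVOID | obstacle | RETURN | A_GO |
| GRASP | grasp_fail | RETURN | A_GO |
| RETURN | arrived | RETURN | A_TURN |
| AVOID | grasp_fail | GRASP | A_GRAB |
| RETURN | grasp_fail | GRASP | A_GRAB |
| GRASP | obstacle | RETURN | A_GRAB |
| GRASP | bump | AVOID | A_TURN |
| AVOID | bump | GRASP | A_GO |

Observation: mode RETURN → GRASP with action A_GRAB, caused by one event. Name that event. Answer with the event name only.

try bump: (RETURN, bump) → (AVOID, A_GO)
try grasp_fail: (RETURN, grasp_fail) → (GRASP, A_GRAB)  ← matches
try arrived: (RETURN, arrived) → (RETURN, A_TURN)
try obstacle: (RETURN, obstacle) → (RETURN, A_TURN)

grasp_fail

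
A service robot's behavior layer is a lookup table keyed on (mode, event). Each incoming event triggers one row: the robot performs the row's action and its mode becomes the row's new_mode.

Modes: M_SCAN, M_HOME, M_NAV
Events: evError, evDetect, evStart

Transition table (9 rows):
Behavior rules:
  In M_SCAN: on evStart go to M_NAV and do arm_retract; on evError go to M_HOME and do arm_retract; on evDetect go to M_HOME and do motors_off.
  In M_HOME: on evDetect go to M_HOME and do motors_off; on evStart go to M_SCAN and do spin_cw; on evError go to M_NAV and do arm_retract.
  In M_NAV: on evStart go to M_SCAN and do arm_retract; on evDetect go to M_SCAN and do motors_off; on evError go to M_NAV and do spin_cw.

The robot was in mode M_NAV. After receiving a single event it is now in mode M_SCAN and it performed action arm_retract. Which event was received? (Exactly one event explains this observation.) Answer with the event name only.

evStart

try evError: (M_NAV, evError) → (M_NAV, spin_cw)
try evDetect: (M_NAV, evDetect) → (M_SCAN, motors_off)
try evStart: (M_NAV, evStart) → (M_SCAN, arm_retract)  ← matches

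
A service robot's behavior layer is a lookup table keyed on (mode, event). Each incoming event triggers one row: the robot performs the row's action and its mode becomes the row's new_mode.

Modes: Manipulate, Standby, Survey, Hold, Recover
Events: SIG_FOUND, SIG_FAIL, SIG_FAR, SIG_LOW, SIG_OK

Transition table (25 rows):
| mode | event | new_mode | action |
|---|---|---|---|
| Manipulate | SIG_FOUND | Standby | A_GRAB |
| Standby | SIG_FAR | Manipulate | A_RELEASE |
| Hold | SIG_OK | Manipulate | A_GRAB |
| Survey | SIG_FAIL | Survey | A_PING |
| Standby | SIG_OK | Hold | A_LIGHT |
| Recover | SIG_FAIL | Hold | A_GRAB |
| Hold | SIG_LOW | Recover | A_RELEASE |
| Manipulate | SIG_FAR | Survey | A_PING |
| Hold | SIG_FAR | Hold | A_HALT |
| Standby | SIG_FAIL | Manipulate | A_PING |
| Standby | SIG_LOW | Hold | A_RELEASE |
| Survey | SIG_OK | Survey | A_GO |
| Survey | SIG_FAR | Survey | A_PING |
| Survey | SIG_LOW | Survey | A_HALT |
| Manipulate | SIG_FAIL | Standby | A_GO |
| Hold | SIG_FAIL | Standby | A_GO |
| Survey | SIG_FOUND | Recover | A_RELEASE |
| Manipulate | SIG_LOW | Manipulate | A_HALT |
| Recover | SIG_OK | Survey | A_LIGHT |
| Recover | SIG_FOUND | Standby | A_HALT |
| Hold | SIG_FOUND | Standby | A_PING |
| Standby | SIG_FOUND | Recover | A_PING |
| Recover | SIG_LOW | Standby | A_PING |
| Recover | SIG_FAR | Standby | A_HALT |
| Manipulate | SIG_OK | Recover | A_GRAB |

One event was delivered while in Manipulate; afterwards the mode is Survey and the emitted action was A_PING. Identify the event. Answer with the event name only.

try SIG_FOUND: (Manipulate, SIG_FOUND) → (Standby, A_GRAB)
try SIG_FAIL: (Manipulate, SIG_FAIL) → (Standby, A_GO)
try SIG_FAR: (Manipulate, SIG_FAR) → (Survey, A_PING)  ← matches
try SIG_LOW: (Manipulate, SIG_LOW) → (Manipulate, A_HALT)
try SIG_OK: (Manipulate, SIG_OK) → (Recover, A_GRAB)

SIG_FAR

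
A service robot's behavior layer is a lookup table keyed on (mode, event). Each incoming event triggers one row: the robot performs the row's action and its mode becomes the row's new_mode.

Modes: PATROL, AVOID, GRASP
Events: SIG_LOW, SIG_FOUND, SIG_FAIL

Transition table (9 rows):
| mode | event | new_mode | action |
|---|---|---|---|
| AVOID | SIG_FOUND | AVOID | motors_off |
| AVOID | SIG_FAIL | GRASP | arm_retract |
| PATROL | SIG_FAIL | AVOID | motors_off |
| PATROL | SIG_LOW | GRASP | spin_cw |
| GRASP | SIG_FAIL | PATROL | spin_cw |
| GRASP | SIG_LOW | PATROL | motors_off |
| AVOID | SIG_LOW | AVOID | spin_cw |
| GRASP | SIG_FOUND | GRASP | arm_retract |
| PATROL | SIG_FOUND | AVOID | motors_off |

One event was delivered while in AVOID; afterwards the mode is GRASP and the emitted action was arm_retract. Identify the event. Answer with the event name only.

try SIG_LOW: (AVOID, SIG_LOW) → (AVOID, spin_cw)
try SIG_FOUND: (AVOID, SIG_FOUND) → (AVOID, motors_off)
try SIG_FAIL: (AVOID, SIG_FAIL) → (GRASP, arm_retract)  ← matches

SIG_FAIL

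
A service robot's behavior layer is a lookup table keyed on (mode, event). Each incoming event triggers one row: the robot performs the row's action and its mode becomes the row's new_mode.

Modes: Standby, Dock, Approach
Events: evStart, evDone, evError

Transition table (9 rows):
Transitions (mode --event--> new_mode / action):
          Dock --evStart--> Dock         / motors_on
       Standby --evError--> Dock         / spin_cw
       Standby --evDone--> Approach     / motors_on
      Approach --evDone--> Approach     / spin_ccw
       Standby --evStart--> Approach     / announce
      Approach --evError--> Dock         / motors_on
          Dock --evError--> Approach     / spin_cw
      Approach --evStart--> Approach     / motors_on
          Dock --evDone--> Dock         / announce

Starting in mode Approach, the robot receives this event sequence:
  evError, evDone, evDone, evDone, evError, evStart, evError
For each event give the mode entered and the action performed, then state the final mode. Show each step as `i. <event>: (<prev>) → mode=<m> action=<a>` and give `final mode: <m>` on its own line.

final mode: Dock

1. evError: (Approach) → mode=Dock action=motors_on
2. evDone: (Dock) → mode=Dock action=announce
3. evDone: (Dock) → mode=Dock action=announce
4. evDone: (Dock) → mode=Dock action=announce
5. evError: (Dock) → mode=Approach action=spin_cw
6. evStart: (Approach) → mode=Approach action=motors_on
7. evError: (Approach) → mode=Dock action=motors_on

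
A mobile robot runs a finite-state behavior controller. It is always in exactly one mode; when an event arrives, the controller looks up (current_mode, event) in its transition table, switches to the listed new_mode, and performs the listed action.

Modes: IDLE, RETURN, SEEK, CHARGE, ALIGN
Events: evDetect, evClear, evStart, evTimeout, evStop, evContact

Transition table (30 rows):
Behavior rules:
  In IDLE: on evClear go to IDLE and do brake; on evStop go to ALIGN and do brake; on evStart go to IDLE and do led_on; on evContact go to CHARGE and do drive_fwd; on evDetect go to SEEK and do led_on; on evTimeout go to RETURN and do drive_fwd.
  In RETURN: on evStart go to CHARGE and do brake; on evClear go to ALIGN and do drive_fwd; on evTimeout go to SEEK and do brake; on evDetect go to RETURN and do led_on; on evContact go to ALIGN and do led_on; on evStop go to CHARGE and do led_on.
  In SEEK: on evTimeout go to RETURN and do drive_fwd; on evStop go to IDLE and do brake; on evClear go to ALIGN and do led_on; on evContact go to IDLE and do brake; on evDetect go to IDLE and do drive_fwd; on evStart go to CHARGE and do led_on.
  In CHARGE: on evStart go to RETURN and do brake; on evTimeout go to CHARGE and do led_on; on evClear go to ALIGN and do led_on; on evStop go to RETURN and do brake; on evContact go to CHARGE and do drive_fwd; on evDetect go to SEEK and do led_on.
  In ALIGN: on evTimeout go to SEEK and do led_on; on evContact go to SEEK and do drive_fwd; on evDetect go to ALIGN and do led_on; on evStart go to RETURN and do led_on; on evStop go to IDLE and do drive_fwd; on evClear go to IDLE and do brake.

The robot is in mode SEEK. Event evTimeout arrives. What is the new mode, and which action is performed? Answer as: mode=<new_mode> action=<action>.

mode=RETURN action=drive_fwd

current mode = SEEK; filter table to that mode:
  (SEEK, evTimeout) → (RETURN, drive_fwd)  ← event matches
  (SEEK, evStop) → (IDLE, brake)
  (SEEK, evClear) → (ALIGN, led_on)
  (SEEK, evContact) → (IDLE, brake)
  (SEEK, evDetect) → (IDLE, drive_fwd)
  (SEEK, evStart) → (CHARGE, led_on)
event = evTimeout selects (RETURN, drive_fwd)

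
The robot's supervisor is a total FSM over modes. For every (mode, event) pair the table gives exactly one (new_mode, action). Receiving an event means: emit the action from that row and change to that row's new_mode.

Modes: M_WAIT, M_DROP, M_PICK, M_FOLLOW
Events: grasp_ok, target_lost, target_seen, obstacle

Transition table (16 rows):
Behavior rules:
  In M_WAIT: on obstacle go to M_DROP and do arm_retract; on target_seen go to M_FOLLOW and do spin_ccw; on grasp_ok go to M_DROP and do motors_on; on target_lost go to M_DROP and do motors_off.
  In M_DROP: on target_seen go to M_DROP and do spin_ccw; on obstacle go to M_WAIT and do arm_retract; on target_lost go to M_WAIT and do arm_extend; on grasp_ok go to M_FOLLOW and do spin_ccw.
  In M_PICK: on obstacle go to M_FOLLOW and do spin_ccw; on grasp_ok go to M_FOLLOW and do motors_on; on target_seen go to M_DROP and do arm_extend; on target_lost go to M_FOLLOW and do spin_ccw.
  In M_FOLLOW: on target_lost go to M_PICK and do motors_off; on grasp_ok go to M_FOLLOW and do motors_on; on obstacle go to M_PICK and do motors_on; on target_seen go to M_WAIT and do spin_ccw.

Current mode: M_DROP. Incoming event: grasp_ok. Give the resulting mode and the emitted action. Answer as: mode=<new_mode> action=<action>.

current mode = M_DROP; filter table to that mode:
  (M_DROP, target_seen) → (M_DROP, spin_ccw)
  (M_DROP, obstacle) → (M_WAIT, arm_retract)
  (M_DROP, target_lost) → (M_WAIT, arm_extend)
  (M_DROP, grasp_ok) → (M_FOLLOW, spin_ccw)  ← event matches
event = grasp_ok selects (M_FOLLOW, spin_ccw)

mode=M_FOLLOW action=spin_ccw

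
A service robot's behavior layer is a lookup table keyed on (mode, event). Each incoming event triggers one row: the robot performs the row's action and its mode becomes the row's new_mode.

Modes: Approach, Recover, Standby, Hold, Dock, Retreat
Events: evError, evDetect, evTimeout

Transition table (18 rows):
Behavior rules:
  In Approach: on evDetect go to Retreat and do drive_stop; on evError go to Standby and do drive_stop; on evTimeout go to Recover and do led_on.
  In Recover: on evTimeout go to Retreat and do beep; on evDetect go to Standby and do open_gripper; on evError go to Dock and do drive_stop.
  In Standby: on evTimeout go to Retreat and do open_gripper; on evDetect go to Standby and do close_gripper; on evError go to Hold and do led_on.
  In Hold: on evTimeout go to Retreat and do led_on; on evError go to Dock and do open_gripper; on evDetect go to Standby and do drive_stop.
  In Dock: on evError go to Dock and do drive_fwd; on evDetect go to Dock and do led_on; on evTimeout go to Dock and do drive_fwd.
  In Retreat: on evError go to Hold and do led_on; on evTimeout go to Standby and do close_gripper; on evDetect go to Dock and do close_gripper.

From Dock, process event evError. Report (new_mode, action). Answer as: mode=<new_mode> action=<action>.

current mode = Dock; filter table to that mode:
  (Dock, evError) → (Dock, drive_fwd)  ← event matches
  (Dock, evDetect) → (Dock, led_on)
  (Dock, evTimeout) → (Dock, drive_fwd)
event = evError selects (Dock, drive_fwd)

mode=Dock action=drive_fwd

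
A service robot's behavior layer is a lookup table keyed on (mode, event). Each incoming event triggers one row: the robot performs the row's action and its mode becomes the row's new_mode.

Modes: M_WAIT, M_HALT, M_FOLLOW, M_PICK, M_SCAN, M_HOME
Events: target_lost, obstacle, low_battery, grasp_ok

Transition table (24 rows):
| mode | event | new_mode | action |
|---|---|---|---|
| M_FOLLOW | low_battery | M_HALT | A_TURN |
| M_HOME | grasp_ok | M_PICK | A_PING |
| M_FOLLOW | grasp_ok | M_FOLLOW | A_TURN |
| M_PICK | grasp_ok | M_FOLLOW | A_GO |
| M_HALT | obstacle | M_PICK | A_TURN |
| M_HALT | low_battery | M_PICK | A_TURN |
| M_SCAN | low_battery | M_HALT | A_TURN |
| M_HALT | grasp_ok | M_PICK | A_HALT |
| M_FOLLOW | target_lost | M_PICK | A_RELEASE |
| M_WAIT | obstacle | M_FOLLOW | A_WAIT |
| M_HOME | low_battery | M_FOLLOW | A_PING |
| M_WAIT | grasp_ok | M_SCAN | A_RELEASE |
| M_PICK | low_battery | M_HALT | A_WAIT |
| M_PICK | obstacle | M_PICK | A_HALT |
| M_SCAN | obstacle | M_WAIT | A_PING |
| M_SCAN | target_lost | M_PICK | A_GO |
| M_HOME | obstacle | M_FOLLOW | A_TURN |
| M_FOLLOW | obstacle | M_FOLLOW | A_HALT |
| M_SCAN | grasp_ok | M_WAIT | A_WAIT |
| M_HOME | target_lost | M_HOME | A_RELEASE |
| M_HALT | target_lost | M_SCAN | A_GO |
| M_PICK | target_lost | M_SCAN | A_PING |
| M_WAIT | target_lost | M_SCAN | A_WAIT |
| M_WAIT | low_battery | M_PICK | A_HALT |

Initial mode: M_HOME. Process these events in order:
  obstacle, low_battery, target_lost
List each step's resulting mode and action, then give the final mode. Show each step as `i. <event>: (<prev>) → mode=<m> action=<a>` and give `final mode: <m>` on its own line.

1. obstacle: (M_HOME) → mode=M_FOLLOW action=A_TURN
2. low_battery: (M_FOLLOW) → mode=M_HALT action=A_TURN
3. target_lost: (M_HALT) → mode=M_SCAN action=A_GO

final mode: M_SCAN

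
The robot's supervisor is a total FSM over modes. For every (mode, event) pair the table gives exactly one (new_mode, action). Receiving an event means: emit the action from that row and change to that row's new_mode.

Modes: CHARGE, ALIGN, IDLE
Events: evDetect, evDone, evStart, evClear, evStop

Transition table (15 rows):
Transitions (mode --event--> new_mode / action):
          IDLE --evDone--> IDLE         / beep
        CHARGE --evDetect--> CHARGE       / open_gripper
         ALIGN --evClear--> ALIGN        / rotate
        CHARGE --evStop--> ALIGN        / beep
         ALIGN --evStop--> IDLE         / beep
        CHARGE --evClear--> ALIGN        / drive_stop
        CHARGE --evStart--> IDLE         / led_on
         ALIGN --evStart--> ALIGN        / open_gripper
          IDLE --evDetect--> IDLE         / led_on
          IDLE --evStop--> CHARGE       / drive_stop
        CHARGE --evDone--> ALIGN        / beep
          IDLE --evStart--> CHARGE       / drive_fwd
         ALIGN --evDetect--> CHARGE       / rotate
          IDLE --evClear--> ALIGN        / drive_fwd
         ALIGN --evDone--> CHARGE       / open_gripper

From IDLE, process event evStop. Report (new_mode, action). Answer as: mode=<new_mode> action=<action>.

mode=CHARGE action=drive_stop

current mode = IDLE; filter table to that mode:
  (IDLE, evDone) → (IDLE, beep)
  (IDLE, evDetect) → (IDLE, led_on)
  (IDLE, evStop) → (CHARGE, drive_stop)  ← event matches
  (IDLE, evStart) → (CHARGE, drive_fwd)
  (IDLE, evClear) → (ALIGN, drive_fwd)
event = evStop selects (CHARGE, drive_stop)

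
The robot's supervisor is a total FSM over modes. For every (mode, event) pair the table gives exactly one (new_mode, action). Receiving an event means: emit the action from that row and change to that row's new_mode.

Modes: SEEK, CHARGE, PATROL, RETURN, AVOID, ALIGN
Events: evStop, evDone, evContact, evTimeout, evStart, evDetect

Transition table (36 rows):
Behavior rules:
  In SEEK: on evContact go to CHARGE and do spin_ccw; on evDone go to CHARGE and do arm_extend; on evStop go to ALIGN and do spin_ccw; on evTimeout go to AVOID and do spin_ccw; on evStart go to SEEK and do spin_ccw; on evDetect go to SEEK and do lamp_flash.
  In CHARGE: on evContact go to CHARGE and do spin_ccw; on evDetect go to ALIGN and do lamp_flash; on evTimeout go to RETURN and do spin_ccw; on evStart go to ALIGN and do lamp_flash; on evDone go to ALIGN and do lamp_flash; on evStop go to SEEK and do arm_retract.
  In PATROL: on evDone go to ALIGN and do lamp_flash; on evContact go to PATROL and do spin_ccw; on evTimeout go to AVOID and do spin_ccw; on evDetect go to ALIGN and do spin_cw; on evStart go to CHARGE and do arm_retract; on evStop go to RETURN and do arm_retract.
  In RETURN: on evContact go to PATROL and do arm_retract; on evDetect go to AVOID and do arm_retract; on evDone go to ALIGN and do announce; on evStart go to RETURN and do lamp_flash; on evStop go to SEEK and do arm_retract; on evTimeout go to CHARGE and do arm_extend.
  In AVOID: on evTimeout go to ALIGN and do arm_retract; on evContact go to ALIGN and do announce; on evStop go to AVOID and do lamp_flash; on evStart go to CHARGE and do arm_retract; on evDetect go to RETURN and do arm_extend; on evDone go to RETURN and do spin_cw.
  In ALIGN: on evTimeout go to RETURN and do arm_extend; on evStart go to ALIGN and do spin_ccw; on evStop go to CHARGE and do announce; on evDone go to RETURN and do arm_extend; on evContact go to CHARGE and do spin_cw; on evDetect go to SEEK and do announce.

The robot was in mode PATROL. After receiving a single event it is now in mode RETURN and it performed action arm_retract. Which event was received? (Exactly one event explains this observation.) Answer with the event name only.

evStop

try evStop: (PATROL, evStop) → (RETURN, arm_retract)  ← matches
try evDone: (PATROL, evDone) → (ALIGN, lamp_flash)
try evContact: (PATROL, evContact) → (PATROL, spin_ccw)
try evTimeout: (PATROL, evTimeout) → (AVOID, spin_ccw)
try evStart: (PATROL, evStart) → (CHARGE, arm_retract)
try evDetect: (PATROL, evDetect) → (ALIGN, spin_cw)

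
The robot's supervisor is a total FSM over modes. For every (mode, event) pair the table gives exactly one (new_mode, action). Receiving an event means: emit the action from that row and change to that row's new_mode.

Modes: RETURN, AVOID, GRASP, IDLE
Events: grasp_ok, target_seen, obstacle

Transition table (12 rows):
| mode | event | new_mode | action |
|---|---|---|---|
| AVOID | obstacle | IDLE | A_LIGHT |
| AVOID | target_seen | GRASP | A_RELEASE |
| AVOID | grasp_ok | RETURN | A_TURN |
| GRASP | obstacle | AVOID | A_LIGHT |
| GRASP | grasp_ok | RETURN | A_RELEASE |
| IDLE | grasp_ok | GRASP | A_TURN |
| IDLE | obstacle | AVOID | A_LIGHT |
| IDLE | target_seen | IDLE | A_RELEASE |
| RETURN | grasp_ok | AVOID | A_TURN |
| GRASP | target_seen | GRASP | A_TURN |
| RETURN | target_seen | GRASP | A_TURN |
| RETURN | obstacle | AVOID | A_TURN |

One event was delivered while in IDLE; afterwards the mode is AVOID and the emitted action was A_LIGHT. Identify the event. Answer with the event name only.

try grasp_ok: (IDLE, grasp_ok) → (GRASP, A_TURN)
try target_seen: (IDLE, target_seen) → (IDLE, A_RELEASE)
try obstacle: (IDLE, obstacle) → (AVOID, A_LIGHT)  ← matches

obstacle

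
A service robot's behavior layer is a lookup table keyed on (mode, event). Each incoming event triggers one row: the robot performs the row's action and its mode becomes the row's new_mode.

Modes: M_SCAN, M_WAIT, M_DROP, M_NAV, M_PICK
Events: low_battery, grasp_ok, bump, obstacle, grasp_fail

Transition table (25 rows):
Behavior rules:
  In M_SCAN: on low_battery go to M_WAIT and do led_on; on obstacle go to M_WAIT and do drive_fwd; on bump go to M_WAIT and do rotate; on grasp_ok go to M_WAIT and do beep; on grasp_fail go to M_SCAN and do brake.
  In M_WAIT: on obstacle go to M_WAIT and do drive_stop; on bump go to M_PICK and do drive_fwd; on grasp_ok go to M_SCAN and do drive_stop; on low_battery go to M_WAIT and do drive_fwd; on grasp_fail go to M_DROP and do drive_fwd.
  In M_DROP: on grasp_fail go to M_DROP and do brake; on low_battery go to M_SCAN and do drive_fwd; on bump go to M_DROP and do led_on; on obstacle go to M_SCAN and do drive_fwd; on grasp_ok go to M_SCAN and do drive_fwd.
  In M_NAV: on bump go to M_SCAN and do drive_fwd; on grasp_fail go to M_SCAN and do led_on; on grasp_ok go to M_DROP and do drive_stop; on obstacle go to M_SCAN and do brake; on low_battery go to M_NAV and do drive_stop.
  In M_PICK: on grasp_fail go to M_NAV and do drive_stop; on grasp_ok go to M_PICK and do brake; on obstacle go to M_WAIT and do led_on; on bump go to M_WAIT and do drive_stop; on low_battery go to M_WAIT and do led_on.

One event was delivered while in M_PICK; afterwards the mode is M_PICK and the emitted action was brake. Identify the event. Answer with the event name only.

grasp_ok

try low_battery: (M_PICK, low_battery) → (M_WAIT, led_on)
try grasp_ok: (M_PICK, grasp_ok) → (M_PICK, brake)  ← matches
try bump: (M_PICK, bump) → (M_WAIT, drive_stop)
try obstacle: (M_PICK, obstacle) → (M_WAIT, led_on)
try grasp_fail: (M_PICK, grasp_fail) → (M_NAV, drive_stop)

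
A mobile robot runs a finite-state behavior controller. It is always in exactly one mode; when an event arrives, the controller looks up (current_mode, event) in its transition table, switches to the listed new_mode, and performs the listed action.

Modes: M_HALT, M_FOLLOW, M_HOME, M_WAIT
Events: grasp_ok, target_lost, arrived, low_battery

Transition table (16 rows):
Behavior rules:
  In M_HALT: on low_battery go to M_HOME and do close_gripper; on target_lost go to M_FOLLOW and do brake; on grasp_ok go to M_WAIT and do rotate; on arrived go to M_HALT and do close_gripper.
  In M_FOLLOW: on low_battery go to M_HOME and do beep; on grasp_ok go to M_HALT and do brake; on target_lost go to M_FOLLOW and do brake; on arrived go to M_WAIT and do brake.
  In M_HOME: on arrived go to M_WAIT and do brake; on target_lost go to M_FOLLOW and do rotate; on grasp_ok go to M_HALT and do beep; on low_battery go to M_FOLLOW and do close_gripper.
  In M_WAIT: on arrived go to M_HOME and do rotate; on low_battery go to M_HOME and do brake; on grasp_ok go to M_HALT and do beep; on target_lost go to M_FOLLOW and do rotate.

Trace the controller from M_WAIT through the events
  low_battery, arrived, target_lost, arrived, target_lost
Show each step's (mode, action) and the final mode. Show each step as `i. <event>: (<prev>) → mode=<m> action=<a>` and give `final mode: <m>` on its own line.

final mode: M_FOLLOW

1. low_battery: (M_WAIT) → mode=M_HOME action=brake
2. arrived: (M_HOME) → mode=M_WAIT action=brake
3. target_lost: (M_WAIT) → mode=M_FOLLOW action=rotate
4. arrived: (M_FOLLOW) → mode=M_WAIT action=brake
5. target_lost: (M_WAIT) → mode=M_FOLLOW action=rotate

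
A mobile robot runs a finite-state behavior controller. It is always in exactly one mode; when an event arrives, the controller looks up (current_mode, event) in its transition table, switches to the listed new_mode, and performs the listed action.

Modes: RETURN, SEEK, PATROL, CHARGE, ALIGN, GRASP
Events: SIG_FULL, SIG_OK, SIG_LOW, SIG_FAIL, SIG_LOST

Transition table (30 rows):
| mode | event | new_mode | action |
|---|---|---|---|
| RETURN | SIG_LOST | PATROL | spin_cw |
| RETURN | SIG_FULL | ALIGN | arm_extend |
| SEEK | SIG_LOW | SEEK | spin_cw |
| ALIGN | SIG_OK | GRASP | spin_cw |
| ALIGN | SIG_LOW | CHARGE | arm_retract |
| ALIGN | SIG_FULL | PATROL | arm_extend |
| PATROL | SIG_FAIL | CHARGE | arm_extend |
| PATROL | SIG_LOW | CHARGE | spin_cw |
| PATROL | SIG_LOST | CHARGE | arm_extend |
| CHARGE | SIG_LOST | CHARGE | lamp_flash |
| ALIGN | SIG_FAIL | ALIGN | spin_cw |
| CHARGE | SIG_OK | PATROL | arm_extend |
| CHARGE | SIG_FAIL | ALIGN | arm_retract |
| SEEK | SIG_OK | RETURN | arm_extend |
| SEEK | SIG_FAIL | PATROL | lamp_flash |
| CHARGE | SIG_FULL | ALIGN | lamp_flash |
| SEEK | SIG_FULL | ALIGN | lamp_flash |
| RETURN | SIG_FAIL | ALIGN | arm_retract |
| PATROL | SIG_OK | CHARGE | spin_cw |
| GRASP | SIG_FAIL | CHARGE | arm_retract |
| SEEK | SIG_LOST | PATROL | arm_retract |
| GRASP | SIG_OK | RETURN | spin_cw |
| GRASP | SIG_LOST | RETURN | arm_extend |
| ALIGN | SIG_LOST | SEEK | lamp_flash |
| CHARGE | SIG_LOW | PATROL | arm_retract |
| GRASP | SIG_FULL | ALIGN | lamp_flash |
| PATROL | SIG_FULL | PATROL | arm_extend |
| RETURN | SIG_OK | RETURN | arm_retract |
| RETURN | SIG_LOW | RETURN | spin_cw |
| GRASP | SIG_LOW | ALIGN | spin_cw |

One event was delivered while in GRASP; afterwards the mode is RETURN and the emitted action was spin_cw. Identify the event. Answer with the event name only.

try SIG_FULL: (GRASP, SIG_FULL) → (ALIGN, lamp_flash)
try SIG_OK: (GRASP, SIG_OK) → (RETURN, spin_cw)  ← matches
try SIG_LOW: (GRASP, SIG_LOW) → (ALIGN, spin_cw)
try SIG_FAIL: (GRASP, SIG_FAIL) → (CHARGE, arm_retract)
try SIG_LOST: (GRASP, SIG_LOST) → (RETURN, arm_extend)

SIG_OK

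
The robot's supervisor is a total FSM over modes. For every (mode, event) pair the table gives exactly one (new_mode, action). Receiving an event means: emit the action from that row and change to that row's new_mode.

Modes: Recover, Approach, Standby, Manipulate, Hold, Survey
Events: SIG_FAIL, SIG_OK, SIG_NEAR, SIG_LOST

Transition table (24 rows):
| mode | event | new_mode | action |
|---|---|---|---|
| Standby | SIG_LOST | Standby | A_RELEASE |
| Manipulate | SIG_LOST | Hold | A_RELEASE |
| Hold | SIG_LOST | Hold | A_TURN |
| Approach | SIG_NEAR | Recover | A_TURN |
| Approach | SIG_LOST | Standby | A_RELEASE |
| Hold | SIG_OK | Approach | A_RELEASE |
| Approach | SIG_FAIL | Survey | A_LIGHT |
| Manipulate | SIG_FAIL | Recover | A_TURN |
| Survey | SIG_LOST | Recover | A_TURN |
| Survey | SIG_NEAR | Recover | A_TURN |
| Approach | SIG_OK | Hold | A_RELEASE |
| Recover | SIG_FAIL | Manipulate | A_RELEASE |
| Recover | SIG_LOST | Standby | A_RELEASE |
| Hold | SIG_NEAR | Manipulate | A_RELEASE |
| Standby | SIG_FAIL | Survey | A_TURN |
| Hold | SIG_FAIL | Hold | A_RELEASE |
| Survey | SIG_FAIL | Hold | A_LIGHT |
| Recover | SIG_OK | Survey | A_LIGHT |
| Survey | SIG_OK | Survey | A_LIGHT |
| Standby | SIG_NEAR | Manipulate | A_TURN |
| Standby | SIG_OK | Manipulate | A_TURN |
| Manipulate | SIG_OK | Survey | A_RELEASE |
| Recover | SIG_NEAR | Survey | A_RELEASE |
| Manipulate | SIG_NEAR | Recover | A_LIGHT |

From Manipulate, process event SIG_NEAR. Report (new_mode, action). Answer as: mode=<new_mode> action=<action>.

mode=Recover action=A_LIGHT

current mode = Manipulate; filter table to that mode:
  (Manipulate, SIG_LOST) → (Hold, A_RELEASE)
  (Manipulate, SIG_FAIL) → (Recover, A_TURN)
  (Manipulate, SIG_OK) → (Survey, A_RELEASE)
  (Manipulate, SIG_NEAR) → (Recover, A_LIGHT)  ← event matches
event = SIG_NEAR selects (Recover, A_LIGHT)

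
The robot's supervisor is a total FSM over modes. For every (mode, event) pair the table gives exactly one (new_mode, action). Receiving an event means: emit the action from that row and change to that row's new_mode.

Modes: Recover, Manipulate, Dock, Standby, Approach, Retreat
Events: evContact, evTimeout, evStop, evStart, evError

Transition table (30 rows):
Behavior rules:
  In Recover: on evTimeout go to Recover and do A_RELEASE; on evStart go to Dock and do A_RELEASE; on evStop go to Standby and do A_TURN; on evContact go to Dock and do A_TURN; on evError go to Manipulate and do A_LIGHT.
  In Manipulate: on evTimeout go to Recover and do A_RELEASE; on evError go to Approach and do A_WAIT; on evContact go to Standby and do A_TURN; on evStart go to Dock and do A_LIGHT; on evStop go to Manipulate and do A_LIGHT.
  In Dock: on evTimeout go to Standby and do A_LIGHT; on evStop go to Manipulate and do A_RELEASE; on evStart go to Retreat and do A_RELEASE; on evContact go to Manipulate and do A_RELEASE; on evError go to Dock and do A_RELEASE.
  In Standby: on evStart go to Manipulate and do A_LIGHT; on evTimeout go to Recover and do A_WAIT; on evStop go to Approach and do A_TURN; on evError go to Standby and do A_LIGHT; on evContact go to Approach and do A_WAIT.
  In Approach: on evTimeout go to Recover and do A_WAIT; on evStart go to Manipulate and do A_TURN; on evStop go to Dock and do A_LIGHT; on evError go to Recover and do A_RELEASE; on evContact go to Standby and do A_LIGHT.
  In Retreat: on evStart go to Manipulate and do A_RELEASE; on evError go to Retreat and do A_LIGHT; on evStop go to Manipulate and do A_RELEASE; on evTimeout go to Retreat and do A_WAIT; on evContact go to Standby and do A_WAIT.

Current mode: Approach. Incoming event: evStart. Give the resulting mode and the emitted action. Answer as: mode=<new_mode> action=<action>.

current mode = Approach; filter table to that mode:
  (Approach, evTimeout) → (Recover, A_WAIT)
  (Approach, evStart) → (Manipulate, A_TURN)  ← event matches
  (Approach, evStop) → (Dock, A_LIGHT)
  (Approach, evError) → (Recover, A_RELEASE)
  (Approach, evContact) → (Standby, A_LIGHT)
event = evStart selects (Manipulate, A_TURN)

mode=Manipulate action=A_TURN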